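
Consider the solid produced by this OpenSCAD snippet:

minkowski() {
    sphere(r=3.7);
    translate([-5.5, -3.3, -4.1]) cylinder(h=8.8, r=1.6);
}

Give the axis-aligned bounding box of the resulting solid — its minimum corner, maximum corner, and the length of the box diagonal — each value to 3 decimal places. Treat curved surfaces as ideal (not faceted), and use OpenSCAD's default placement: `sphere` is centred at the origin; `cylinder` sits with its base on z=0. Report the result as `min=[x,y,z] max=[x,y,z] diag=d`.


min=[-10.800,-8.600,-7.800] max=[-0.200,2.000,8.400] diag=22.072

A = translate([-5.5, -3.3, -4.1]) cylinder(h=8.8, r=1.6) → bbox [-7.1,-4.9,-4.1] .. [-3.9,-1.7,4.7]
B = sphere(r=3.7) → bbox [-3.7,-3.7,-3.7] .. [3.7,3.7,3.7]
lo = A.lo+B.lo = [-7.1-3.7, -4.9-3.7, -4.1-3.7] = [-10.800,-8.600,-7.800]
hi = A.hi+B.hi = [-3.9+3.7, -1.7+3.7, 4.7+3.7] = [-0.200,2.000,8.400]
diag = √(10.6²+10.6²+16.2²) = √487.16 = 22.072


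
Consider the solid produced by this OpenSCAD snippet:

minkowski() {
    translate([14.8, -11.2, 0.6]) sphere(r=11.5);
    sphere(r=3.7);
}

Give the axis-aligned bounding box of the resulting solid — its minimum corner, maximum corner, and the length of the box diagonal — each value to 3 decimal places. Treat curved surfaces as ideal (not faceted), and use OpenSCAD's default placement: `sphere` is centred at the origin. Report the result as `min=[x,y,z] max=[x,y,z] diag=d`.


min=[-0.400,-26.400,-14.600] max=[30.000,4.000,15.800] diag=52.654

A = translate([14.8, -11.2, 0.6]) sphere(r=11.5) → bbox [3.3,-22.7,-10.9] .. [26.3,0.3,12.1]
B = sphere(r=3.7) → bbox [-3.7,-3.7,-3.7] .. [3.7,3.7,3.7]
lo = A.lo+B.lo = [3.3-3.7, -22.7-3.7, -10.9-3.7] = [-0.400,-26.400,-14.600]
hi = A.hi+B.hi = [26.3+3.7, 0.3+3.7, 12.1+3.7] = [30.000,4.000,15.800]
diag = √(30.4²+30.4²+30.4²) = √2772.48 = 52.654


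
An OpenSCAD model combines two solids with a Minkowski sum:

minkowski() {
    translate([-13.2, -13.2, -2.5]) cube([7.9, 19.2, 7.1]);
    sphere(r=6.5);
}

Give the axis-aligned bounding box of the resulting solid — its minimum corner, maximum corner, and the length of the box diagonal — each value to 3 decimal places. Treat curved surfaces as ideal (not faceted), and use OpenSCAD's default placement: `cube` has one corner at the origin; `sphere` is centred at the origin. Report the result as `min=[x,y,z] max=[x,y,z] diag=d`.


A = translate([-13.2, -13.2, -2.5]) cube([7.9, 19.2, 7.1]) → bbox [-13.2,-13.2,-2.5] .. [-5.3,6,4.6]
B = sphere(r=6.5) → bbox [-6.5,-6.5,-6.5] .. [6.5,6.5,6.5]
lo = A.lo+B.lo = [-13.2-6.5, -13.2-6.5, -2.5-6.5] = [-19.700,-19.700,-9.000]
hi = A.hi+B.hi = [-5.3+6.5, 6+6.5, 4.6+6.5] = [1.200,12.500,11.100]
diag = √(20.9²+32.2²+20.1²) = √1877.66 = 43.332

min=[-19.700,-19.700,-9.000] max=[1.200,12.500,11.100] diag=43.332


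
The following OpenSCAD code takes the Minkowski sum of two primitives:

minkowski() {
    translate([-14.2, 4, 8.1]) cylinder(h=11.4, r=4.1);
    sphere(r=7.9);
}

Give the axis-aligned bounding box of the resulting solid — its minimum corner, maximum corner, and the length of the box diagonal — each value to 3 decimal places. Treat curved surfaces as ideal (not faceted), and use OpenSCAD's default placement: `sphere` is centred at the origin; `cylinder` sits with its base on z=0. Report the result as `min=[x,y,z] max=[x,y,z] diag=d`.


min=[-26.200,-8.000,0.200] max=[-2.200,16.000,27.400] diag=43.495

A = translate([-14.2, 4, 8.1]) cylinder(h=11.4, r=4.1) → bbox [-18.3,-0.1,8.1] .. [-10.1,8.1,19.5]
B = sphere(r=7.9) → bbox [-7.9,-7.9,-7.9] .. [7.9,7.9,7.9]
lo = A.lo+B.lo = [-18.3-7.9, -0.1-7.9, 8.1-7.9] = [-26.200,-8.000,0.200]
hi = A.hi+B.hi = [-10.1+7.9, 8.1+7.9, 19.5+7.9] = [-2.200,16.000,27.400]
diag = √(24²+24²+27.2²) = √1891.84 = 43.495


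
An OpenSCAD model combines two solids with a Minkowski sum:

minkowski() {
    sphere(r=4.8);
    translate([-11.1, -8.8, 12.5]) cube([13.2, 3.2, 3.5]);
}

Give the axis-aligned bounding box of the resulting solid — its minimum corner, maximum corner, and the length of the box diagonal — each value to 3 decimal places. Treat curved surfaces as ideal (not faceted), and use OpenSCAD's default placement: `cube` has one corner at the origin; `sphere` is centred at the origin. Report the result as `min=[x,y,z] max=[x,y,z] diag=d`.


min=[-15.900,-13.600,7.700] max=[6.900,-0.800,20.800] diag=29.245

A = translate([-11.1, -8.8, 12.5]) cube([13.2, 3.2, 3.5]) → bbox [-11.1,-8.8,12.5] .. [2.1,-5.6,16]
B = sphere(r=4.8) → bbox [-4.8,-4.8,-4.8] .. [4.8,4.8,4.8]
lo = A.lo+B.lo = [-11.1-4.8, -8.8-4.8, 12.5-4.8] = [-15.900,-13.600,7.700]
hi = A.hi+B.hi = [2.1+4.8, -5.6+4.8, 16+4.8] = [6.900,-0.800,20.800]
diag = √(22.8²+12.8²+13.1²) = √855.29 = 29.245


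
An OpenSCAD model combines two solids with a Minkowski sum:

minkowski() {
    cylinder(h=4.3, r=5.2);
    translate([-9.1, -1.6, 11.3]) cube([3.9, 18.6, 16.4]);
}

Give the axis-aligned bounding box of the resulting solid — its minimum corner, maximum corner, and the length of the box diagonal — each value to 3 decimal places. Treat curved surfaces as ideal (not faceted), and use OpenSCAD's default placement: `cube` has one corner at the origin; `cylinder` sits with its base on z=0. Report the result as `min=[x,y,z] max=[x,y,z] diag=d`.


A = translate([-9.1, -1.6, 11.3]) cube([3.9, 18.6, 16.4]) → bbox [-9.1,-1.6,11.3] .. [-5.2,17,27.7]
B = cylinder(h=4.3, r=5.2) → bbox [-5.2,-5.2,0] .. [5.2,5.2,4.3]
lo = A.lo+B.lo = [-9.1-5.2, -1.6-5.2, 11.3+0] = [-14.300,-6.800,11.300]
hi = A.hi+B.hi = [-5.2+5.2, 17+5.2, 27.7+4.3] = [0.000,22.200,32.000]
diag = √(14.3²+29²+20.7²) = √1473.98 = 38.392

min=[-14.300,-6.800,11.300] max=[0.000,22.200,32.000] diag=38.392


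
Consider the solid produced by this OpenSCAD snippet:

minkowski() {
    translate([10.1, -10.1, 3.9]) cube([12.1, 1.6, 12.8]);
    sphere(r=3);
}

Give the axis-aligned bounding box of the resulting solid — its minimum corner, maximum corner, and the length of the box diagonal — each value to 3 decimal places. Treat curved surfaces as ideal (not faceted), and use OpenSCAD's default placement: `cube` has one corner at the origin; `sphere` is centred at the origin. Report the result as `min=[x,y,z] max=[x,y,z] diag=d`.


min=[7.100,-13.100,0.900] max=[25.200,-5.500,19.700] diag=27.181

A = translate([10.1, -10.1, 3.9]) cube([12.1, 1.6, 12.8]) → bbox [10.1,-10.1,3.9] .. [22.2,-8.5,16.7]
B = sphere(r=3) → bbox [-3,-3,-3] .. [3,3,3]
lo = A.lo+B.lo = [10.1-3, -10.1-3, 3.9-3] = [7.100,-13.100,0.900]
hi = A.hi+B.hi = [22.2+3, -8.5+3, 16.7+3] = [25.200,-5.500,19.700]
diag = √(18.1²+7.6²+18.8²) = √738.81 = 27.181


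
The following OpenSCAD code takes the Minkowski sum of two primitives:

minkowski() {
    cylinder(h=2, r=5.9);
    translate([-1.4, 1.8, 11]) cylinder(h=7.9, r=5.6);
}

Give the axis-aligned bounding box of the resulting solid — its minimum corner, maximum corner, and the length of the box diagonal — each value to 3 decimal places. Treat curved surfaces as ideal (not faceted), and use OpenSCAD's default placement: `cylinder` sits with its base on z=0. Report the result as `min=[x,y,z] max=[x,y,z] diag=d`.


A = translate([-1.4, 1.8, 11]) cylinder(h=7.9, r=5.6) → bbox [-7,-3.8,11] .. [4.2,7.4,18.9]
B = cylinder(h=2, r=5.9) → bbox [-5.9,-5.9,0] .. [5.9,5.9,2]
lo = A.lo+B.lo = [-7-5.9, -3.8-5.9, 11+0] = [-12.900,-9.700,11.000]
hi = A.hi+B.hi = [4.2+5.9, 7.4+5.9, 18.9+2] = [10.100,13.300,20.900]
diag = √(23²+23²+9.9²) = √1156.01 = 34.000

min=[-12.900,-9.700,11.000] max=[10.100,13.300,20.900] diag=34.000


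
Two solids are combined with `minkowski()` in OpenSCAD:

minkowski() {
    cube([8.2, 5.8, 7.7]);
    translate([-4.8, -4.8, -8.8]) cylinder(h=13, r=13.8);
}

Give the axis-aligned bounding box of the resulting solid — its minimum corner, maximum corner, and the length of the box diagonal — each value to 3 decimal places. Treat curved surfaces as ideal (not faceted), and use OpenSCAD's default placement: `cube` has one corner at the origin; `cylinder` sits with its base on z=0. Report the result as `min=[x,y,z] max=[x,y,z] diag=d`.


A = translate([-4.8, -4.8, -8.8]) cylinder(h=13, r=13.8) → bbox [-18.6,-18.6,-8.8] .. [9,9,4.2]
B = cube([8.2, 5.8, 7.7]) → bbox [0,0,0] .. [8.2,5.8,7.7]
lo = A.lo+B.lo = [-18.6+0, -18.6+0, -8.8+0] = [-18.600,-18.600,-8.800]
hi = A.hi+B.hi = [9+8.2, 9+5.8, 4.2+7.7] = [17.200,14.800,11.900]
diag = √(35.8²+33.4²+20.7²) = √2825.69 = 53.157

min=[-18.600,-18.600,-8.800] max=[17.200,14.800,11.900] diag=53.157


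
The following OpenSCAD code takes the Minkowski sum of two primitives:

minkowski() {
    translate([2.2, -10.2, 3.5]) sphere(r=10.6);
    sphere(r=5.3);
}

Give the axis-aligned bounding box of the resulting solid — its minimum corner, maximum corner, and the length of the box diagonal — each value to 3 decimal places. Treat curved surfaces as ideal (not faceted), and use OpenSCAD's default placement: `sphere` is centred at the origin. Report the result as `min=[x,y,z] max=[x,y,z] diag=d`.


min=[-13.700,-26.100,-12.400] max=[18.100,5.700,19.400] diag=55.079

A = translate([2.2, -10.2, 3.5]) sphere(r=10.6) → bbox [-8.4,-20.8,-7.1] .. [12.8,0.4,14.1]
B = sphere(r=5.3) → bbox [-5.3,-5.3,-5.3] .. [5.3,5.3,5.3]
lo = A.lo+B.lo = [-8.4-5.3, -20.8-5.3, -7.1-5.3] = [-13.700,-26.100,-12.400]
hi = A.hi+B.hi = [12.8+5.3, 0.4+5.3, 14.1+5.3] = [18.100,5.700,19.400]
diag = √(31.8²+31.8²+31.8²) = √3033.72 = 55.079


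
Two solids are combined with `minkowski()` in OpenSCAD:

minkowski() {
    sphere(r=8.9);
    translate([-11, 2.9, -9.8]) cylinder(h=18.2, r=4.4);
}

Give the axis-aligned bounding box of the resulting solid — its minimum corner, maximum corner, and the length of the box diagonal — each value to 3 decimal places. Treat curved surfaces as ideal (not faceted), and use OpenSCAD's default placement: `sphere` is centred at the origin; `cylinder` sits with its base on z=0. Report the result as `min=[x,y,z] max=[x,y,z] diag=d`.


A = translate([-11, 2.9, -9.8]) cylinder(h=18.2, r=4.4) → bbox [-15.4,-1.5,-9.8] .. [-6.6,7.3,8.4]
B = sphere(r=8.9) → bbox [-8.9,-8.9,-8.9] .. [8.9,8.9,8.9]
lo = A.lo+B.lo = [-15.4-8.9, -1.5-8.9, -9.8-8.9] = [-24.300,-10.400,-18.700]
hi = A.hi+B.hi = [-6.6+8.9, 7.3+8.9, 8.4+8.9] = [2.300,16.200,17.300]
diag = √(26.6²+26.6²+36²) = √2711.12 = 52.068

min=[-24.300,-10.400,-18.700] max=[2.300,16.200,17.300] diag=52.068


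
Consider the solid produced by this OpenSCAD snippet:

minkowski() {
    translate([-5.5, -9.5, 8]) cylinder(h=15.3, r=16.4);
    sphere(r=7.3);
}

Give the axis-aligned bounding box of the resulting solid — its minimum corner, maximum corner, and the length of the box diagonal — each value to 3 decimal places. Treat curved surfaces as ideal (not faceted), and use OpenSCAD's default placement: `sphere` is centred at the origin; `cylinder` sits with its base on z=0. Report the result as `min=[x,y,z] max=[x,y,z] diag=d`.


A = translate([-5.5, -9.5, 8]) cylinder(h=15.3, r=16.4) → bbox [-21.9,-25.9,8] .. [10.9,6.9,23.3]
B = sphere(r=7.3) → bbox [-7.3,-7.3,-7.3] .. [7.3,7.3,7.3]
lo = A.lo+B.lo = [-21.9-7.3, -25.9-7.3, 8-7.3] = [-29.200,-33.200,0.700]
hi = A.hi+B.hi = [10.9+7.3, 6.9+7.3, 23.3+7.3] = [18.200,14.200,30.600]
diag = √(47.4²+47.4²+29.9²) = √5387.53 = 73.400

min=[-29.200,-33.200,0.700] max=[18.200,14.200,30.600] diag=73.400


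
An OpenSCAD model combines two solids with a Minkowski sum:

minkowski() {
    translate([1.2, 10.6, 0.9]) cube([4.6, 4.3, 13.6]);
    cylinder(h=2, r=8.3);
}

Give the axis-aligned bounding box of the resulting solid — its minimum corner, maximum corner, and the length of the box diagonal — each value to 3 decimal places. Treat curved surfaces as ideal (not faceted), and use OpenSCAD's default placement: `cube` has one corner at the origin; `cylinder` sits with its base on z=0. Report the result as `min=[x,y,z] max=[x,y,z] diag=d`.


min=[-7.100,2.300,0.900] max=[14.100,23.200,16.500] diag=33.610

A = translate([1.2, 10.6, 0.9]) cube([4.6, 4.3, 13.6]) → bbox [1.2,10.6,0.9] .. [5.8,14.9,14.5]
B = cylinder(h=2, r=8.3) → bbox [-8.3,-8.3,0] .. [8.3,8.3,2]
lo = A.lo+B.lo = [1.2-8.3, 10.6-8.3, 0.9+0] = [-7.100,2.300,0.900]
hi = A.hi+B.hi = [5.8+8.3, 14.9+8.3, 14.5+2] = [14.100,23.200,16.500]
diag = √(21.2²+20.9²+15.6²) = √1129.61 = 33.610


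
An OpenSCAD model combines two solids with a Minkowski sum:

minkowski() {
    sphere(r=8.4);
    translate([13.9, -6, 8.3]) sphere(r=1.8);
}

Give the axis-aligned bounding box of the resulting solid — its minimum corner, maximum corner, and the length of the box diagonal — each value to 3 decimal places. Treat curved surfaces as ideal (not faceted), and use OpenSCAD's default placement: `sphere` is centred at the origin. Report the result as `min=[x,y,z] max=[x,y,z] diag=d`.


A = translate([13.9, -6, 8.3]) sphere(r=1.8) → bbox [12.1,-7.8,6.5] .. [15.7,-4.2,10.1]
B = sphere(r=8.4) → bbox [-8.4,-8.4,-8.4] .. [8.4,8.4,8.4]
lo = A.lo+B.lo = [12.1-8.4, -7.8-8.4, 6.5-8.4] = [3.700,-16.200,-1.900]
hi = A.hi+B.hi = [15.7+8.4, -4.2+8.4, 10.1+8.4] = [24.100,4.200,18.500]
diag = √(20.4²+20.4²+20.4²) = √1248.48 = 35.334

min=[3.700,-16.200,-1.900] max=[24.100,4.200,18.500] diag=35.334


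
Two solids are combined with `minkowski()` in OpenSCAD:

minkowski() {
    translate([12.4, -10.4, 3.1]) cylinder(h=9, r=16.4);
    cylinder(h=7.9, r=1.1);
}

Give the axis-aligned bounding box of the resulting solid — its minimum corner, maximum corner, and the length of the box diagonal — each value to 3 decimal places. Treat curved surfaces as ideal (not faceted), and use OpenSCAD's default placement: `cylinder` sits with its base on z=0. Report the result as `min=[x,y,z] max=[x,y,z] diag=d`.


A = translate([12.4, -10.4, 3.1]) cylinder(h=9, r=16.4) → bbox [-4,-26.8,3.1] .. [28.8,6,12.1]
B = cylinder(h=7.9, r=1.1) → bbox [-1.1,-1.1,0] .. [1.1,1.1,7.9]
lo = A.lo+B.lo = [-4-1.1, -26.8-1.1, 3.1+0] = [-5.100,-27.900,3.100]
hi = A.hi+B.hi = [28.8+1.1, 6+1.1, 12.1+7.9] = [29.900,7.100,20.000]
diag = √(35²+35²+16.9²) = √2735.61 = 52.303

min=[-5.100,-27.900,3.100] max=[29.900,7.100,20.000] diag=52.303


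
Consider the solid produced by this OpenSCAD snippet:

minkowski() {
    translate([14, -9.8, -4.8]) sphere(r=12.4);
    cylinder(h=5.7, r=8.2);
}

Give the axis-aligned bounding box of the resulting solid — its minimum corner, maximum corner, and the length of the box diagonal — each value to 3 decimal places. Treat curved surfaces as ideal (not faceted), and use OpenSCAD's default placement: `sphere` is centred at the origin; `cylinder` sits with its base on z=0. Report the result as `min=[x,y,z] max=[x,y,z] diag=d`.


min=[-6.600,-30.400,-17.200] max=[34.600,10.800,13.300] diag=65.766

A = translate([14, -9.8, -4.8]) sphere(r=12.4) → bbox [1.6,-22.2,-17.2] .. [26.4,2.6,7.6]
B = cylinder(h=5.7, r=8.2) → bbox [-8.2,-8.2,0] .. [8.2,8.2,5.7]
lo = A.lo+B.lo = [1.6-8.2, -22.2-8.2, -17.2+0] = [-6.600,-30.400,-17.200]
hi = A.hi+B.hi = [26.4+8.2, 2.6+8.2, 7.6+5.7] = [34.600,10.800,13.300]
diag = √(41.2²+41.2²+30.5²) = √4325.13 = 65.766


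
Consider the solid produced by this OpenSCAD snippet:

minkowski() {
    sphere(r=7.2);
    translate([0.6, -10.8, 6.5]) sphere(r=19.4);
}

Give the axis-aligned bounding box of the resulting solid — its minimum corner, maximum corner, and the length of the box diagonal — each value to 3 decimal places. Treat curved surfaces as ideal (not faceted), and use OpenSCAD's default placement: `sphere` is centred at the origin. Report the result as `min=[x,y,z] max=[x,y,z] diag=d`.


A = translate([0.6, -10.8, 6.5]) sphere(r=19.4) → bbox [-18.8,-30.2,-12.9] .. [20,8.6,25.9]
B = sphere(r=7.2) → bbox [-7.2,-7.2,-7.2] .. [7.2,7.2,7.2]
lo = A.lo+B.lo = [-18.8-7.2, -30.2-7.2, -12.9-7.2] = [-26.000,-37.400,-20.100]
hi = A.hi+B.hi = [20+7.2, 8.6+7.2, 25.9+7.2] = [27.200,15.800,33.100]
diag = √(53.2²+53.2²+53.2²) = √8490.72 = 92.145

min=[-26.000,-37.400,-20.100] max=[27.200,15.800,33.100] diag=92.145


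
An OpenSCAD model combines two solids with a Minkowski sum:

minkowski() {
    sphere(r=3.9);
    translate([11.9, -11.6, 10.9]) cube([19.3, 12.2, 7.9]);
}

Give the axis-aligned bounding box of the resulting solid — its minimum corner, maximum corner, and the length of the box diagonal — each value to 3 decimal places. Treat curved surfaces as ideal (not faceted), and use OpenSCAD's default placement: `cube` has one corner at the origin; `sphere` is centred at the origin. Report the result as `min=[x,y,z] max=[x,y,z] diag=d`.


min=[8.000,-15.500,7.000] max=[35.100,4.500,22.700] diag=37.160

A = translate([11.9, -11.6, 10.9]) cube([19.3, 12.2, 7.9]) → bbox [11.9,-11.6,10.9] .. [31.2,0.6,18.8]
B = sphere(r=3.9) → bbox [-3.9,-3.9,-3.9] .. [3.9,3.9,3.9]
lo = A.lo+B.lo = [11.9-3.9, -11.6-3.9, 10.9-3.9] = [8.000,-15.500,7.000]
hi = A.hi+B.hi = [31.2+3.9, 0.6+3.9, 18.8+3.9] = [35.100,4.500,22.700]
diag = √(27.1²+20²+15.7²) = √1380.9 = 37.160


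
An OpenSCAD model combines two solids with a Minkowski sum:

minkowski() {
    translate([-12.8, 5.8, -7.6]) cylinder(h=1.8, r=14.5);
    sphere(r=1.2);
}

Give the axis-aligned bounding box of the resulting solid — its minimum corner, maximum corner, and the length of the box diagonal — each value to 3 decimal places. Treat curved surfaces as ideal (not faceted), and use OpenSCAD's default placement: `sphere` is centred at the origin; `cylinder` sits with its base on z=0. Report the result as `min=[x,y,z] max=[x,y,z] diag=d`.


A = translate([-12.8, 5.8, -7.6]) cylinder(h=1.8, r=14.5) → bbox [-27.3,-8.7,-7.6] .. [1.7,20.3,-5.8]
B = sphere(r=1.2) → bbox [-1.2,-1.2,-1.2] .. [1.2,1.2,1.2]
lo = A.lo+B.lo = [-27.3-1.2, -8.7-1.2, -7.6-1.2] = [-28.500,-9.900,-8.800]
hi = A.hi+B.hi = [1.7+1.2, 20.3+1.2, -5.8+1.2] = [2.900,21.500,-4.600]
diag = √(31.4²+31.4²+4.2²) = √1989.56 = 44.604

min=[-28.500,-9.900,-8.800] max=[2.900,21.500,-4.600] diag=44.604


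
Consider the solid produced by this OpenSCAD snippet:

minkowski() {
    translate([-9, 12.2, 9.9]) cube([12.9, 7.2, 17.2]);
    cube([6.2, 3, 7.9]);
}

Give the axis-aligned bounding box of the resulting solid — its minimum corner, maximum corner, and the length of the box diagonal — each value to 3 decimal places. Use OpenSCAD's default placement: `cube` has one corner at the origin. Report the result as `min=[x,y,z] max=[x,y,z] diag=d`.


A = translate([-9, 12.2, 9.9]) cube([12.9, 7.2, 17.2]) → bbox [-9,12.2,9.9] .. [3.9,19.4,27.1]
B = cube([6.2, 3, 7.9]) → bbox [0,0,0] .. [6.2,3,7.9]
lo = A.lo+B.lo = [-9+0, 12.2+0, 9.9+0] = [-9.000,12.200,9.900]
hi = A.hi+B.hi = [3.9+6.2, 19.4+3, 27.1+7.9] = [10.100,22.400,35.000]
diag = √(19.1²+10.2²+25.1²) = √1098.86 = 33.149

min=[-9.000,12.200,9.900] max=[10.100,22.400,35.000] diag=33.149


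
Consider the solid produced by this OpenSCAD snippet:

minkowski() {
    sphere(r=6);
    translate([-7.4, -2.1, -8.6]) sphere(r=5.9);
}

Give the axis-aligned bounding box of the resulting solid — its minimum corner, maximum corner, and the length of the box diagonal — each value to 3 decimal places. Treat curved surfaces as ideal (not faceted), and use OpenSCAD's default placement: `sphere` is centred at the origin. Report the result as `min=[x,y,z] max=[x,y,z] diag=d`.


A = translate([-7.4, -2.1, -8.6]) sphere(r=5.9) → bbox [-13.3,-8,-14.5] .. [-1.5,3.8,-2.7]
B = sphere(r=6) → bbox [-6,-6,-6] .. [6,6,6]
lo = A.lo+B.lo = [-13.3-6, -8-6, -14.5-6] = [-19.300,-14.000,-20.500]
hi = A.hi+B.hi = [-1.5+6, 3.8+6, -2.7+6] = [4.500,9.800,3.300]
diag = √(23.8²+23.8²+23.8²) = √1699.32 = 41.223

min=[-19.300,-14.000,-20.500] max=[4.500,9.800,3.300] diag=41.223


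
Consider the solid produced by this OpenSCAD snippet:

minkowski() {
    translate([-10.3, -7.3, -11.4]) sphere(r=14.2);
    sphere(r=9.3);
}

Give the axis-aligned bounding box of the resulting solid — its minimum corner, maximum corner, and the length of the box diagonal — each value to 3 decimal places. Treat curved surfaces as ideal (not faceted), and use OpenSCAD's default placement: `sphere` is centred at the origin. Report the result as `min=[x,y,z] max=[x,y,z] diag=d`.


A = translate([-10.3, -7.3, -11.4]) sphere(r=14.2) → bbox [-24.5,-21.5,-25.6] .. [3.9,6.9,2.8]
B = sphere(r=9.3) → bbox [-9.3,-9.3,-9.3] .. [9.3,9.3,9.3]
lo = A.lo+B.lo = [-24.5-9.3, -21.5-9.3, -25.6-9.3] = [-33.800,-30.800,-34.900]
hi = A.hi+B.hi = [3.9+9.3, 6.9+9.3, 2.8+9.3] = [13.200,16.200,12.100]
diag = √(47²+47²+47²) = √6627 = 81.406

min=[-33.800,-30.800,-34.900] max=[13.200,16.200,12.100] diag=81.406


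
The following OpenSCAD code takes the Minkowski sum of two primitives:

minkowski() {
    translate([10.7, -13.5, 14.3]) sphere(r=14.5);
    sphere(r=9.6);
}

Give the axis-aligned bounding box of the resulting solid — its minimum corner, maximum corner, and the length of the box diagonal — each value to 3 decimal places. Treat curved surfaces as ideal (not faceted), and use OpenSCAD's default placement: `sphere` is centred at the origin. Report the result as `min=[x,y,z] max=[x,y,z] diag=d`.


min=[-13.400,-37.600,-9.800] max=[34.800,10.600,38.400] diag=83.485

A = translate([10.7, -13.5, 14.3]) sphere(r=14.5) → bbox [-3.8,-28,-0.2] .. [25.2,1,28.8]
B = sphere(r=9.6) → bbox [-9.6,-9.6,-9.6] .. [9.6,9.6,9.6]
lo = A.lo+B.lo = [-3.8-9.6, -28-9.6, -0.2-9.6] = [-13.400,-37.600,-9.800]
hi = A.hi+B.hi = [25.2+9.6, 1+9.6, 28.8+9.6] = [34.800,10.600,38.400]
diag = √(48.2²+48.2²+48.2²) = √6969.72 = 83.485


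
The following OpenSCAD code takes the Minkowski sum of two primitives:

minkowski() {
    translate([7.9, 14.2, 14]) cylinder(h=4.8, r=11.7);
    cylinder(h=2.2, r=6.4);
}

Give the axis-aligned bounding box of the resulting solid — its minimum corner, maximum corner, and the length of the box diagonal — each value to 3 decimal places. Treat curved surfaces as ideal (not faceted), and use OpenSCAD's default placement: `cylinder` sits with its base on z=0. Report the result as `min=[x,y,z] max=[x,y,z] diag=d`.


A = translate([7.9, 14.2, 14]) cylinder(h=4.8, r=11.7) → bbox [-3.8,2.5,14] .. [19.6,25.9,18.8]
B = cylinder(h=2.2, r=6.4) → bbox [-6.4,-6.4,0] .. [6.4,6.4,2.2]
lo = A.lo+B.lo = [-3.8-6.4, 2.5-6.4, 14+0] = [-10.200,-3.900,14.000]
hi = A.hi+B.hi = [19.6+6.4, 25.9+6.4, 18.8+2.2] = [26.000,32.300,21.000]
diag = √(36.2²+36.2²+7²) = √2669.88 = 51.671

min=[-10.200,-3.900,14.000] max=[26.000,32.300,21.000] diag=51.671


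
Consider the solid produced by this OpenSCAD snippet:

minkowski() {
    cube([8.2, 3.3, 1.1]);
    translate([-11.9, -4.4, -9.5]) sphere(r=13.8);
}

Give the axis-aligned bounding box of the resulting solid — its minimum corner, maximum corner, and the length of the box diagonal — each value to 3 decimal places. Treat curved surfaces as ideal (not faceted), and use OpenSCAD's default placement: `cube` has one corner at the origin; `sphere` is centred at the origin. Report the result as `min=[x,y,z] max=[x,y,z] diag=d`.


min=[-25.700,-18.200,-23.300] max=[10.100,12.700,5.400] diag=55.319

A = translate([-11.9, -4.4, -9.5]) sphere(r=13.8) → bbox [-25.7,-18.2,-23.3] .. [1.9,9.4,4.3]
B = cube([8.2, 3.3, 1.1]) → bbox [0,0,0] .. [8.2,3.3,1.1]
lo = A.lo+B.lo = [-25.7+0, -18.2+0, -23.3+0] = [-25.700,-18.200,-23.300]
hi = A.hi+B.hi = [1.9+8.2, 9.4+3.3, 4.3+1.1] = [10.100,12.700,5.400]
diag = √(35.8²+30.9²+28.7²) = √3060.14 = 55.319


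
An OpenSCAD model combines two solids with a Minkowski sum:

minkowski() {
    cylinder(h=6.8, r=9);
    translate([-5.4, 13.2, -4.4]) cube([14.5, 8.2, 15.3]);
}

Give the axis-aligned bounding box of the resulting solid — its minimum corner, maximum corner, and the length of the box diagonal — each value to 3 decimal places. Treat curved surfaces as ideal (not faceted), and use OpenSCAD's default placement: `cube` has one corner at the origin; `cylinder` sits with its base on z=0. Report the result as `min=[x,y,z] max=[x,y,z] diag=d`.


A = translate([-5.4, 13.2, -4.4]) cube([14.5, 8.2, 15.3]) → bbox [-5.4,13.2,-4.4] .. [9.1,21.4,10.9]
B = cylinder(h=6.8, r=9) → bbox [-9,-9,0] .. [9,9,6.8]
lo = A.lo+B.lo = [-5.4-9, 13.2-9, -4.4+0] = [-14.400,4.200,-4.400]
hi = A.hi+B.hi = [9.1+9, 21.4+9, 10.9+6.8] = [18.100,30.400,17.700]
diag = √(32.5²+26.2²+22.1²) = √2231.1 = 47.235

min=[-14.400,4.200,-4.400] max=[18.100,30.400,17.700] diag=47.235


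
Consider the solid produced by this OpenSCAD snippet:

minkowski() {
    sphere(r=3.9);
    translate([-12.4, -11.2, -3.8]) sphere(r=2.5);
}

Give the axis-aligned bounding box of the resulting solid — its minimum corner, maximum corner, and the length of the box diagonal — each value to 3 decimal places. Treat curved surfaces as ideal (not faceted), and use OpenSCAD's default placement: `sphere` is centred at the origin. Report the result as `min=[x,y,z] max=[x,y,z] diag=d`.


min=[-18.800,-17.600,-10.200] max=[-6.000,-4.800,2.600] diag=22.170

A = translate([-12.4, -11.2, -3.8]) sphere(r=2.5) → bbox [-14.9,-13.7,-6.3] .. [-9.9,-8.7,-1.3]
B = sphere(r=3.9) → bbox [-3.9,-3.9,-3.9] .. [3.9,3.9,3.9]
lo = A.lo+B.lo = [-14.9-3.9, -13.7-3.9, -6.3-3.9] = [-18.800,-17.600,-10.200]
hi = A.hi+B.hi = [-9.9+3.9, -8.7+3.9, -1.3+3.9] = [-6.000,-4.800,2.600]
diag = √(12.8²+12.8²+12.8²) = √491.52 = 22.170


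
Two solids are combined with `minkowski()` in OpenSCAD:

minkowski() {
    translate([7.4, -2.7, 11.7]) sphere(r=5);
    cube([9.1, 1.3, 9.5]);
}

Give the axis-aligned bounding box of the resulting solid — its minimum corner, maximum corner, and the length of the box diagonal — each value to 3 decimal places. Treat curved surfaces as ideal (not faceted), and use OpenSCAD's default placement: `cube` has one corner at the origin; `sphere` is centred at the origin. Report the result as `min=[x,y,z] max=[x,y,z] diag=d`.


min=[2.400,-7.700,6.700] max=[21.500,3.600,26.200] diag=29.542

A = translate([7.4, -2.7, 11.7]) sphere(r=5) → bbox [2.4,-7.7,6.7] .. [12.4,2.3,16.7]
B = cube([9.1, 1.3, 9.5]) → bbox [0,0,0] .. [9.1,1.3,9.5]
lo = A.lo+B.lo = [2.4+0, -7.7+0, 6.7+0] = [2.400,-7.700,6.700]
hi = A.hi+B.hi = [12.4+9.1, 2.3+1.3, 16.7+9.5] = [21.500,3.600,26.200]
diag = √(19.1²+11.3²+19.5²) = √872.75 = 29.542


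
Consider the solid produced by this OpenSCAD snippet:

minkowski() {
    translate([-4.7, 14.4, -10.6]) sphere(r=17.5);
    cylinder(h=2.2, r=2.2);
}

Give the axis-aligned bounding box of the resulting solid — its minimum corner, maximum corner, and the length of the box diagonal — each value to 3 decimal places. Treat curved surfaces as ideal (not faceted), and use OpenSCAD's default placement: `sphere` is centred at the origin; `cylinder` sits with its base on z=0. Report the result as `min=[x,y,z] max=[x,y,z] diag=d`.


A = translate([-4.7, 14.4, -10.6]) sphere(r=17.5) → bbox [-22.2,-3.1,-28.1] .. [12.8,31.9,6.9]
B = cylinder(h=2.2, r=2.2) → bbox [-2.2,-2.2,0] .. [2.2,2.2,2.2]
lo = A.lo+B.lo = [-22.2-2.2, -3.1-2.2, -28.1+0] = [-24.400,-5.300,-28.100]
hi = A.hi+B.hi = [12.8+2.2, 31.9+2.2, 6.9+2.2] = [15.000,34.100,9.100]
diag = √(39.4²+39.4²+37.2²) = √4488.56 = 66.997

min=[-24.400,-5.300,-28.100] max=[15.000,34.100,9.100] diag=66.997


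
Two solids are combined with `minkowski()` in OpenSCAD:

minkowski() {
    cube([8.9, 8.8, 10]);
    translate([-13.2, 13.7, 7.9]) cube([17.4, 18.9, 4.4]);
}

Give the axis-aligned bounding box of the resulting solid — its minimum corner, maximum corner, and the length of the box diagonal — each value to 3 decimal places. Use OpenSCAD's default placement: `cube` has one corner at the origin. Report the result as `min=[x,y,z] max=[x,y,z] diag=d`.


min=[-13.200,13.700,7.900] max=[13.100,41.400,22.300] diag=40.821

A = translate([-13.2, 13.7, 7.9]) cube([17.4, 18.9, 4.4]) → bbox [-13.2,13.7,7.9] .. [4.2,32.6,12.3]
B = cube([8.9, 8.8, 10]) → bbox [0,0,0] .. [8.9,8.8,10]
lo = A.lo+B.lo = [-13.2+0, 13.7+0, 7.9+0] = [-13.200,13.700,7.900]
hi = A.hi+B.hi = [4.2+8.9, 32.6+8.8, 12.3+10] = [13.100,41.400,22.300]
diag = √(26.3²+27.7²+14.4²) = √1666.34 = 40.821


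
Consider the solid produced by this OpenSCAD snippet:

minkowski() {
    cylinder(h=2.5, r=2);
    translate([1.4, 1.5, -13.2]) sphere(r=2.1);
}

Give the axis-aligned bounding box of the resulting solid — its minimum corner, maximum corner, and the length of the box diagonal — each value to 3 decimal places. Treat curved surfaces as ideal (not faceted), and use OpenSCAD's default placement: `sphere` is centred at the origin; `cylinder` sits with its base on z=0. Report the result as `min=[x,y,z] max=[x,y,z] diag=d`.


min=[-2.700,-2.600,-15.300] max=[5.500,5.600,-8.600] diag=13.393

A = translate([1.4, 1.5, -13.2]) sphere(r=2.1) → bbox [-0.7,-0.6,-15.3] .. [3.5,3.6,-11.1]
B = cylinder(h=2.5, r=2) → bbox [-2,-2,0] .. [2,2,2.5]
lo = A.lo+B.lo = [-0.7-2, -0.6-2, -15.3+0] = [-2.700,-2.600,-15.300]
hi = A.hi+B.hi = [3.5+2, 3.6+2, -11.1+2.5] = [5.500,5.600,-8.600]
diag = √(8.2²+8.2²+6.7²) = √179.37 = 13.393


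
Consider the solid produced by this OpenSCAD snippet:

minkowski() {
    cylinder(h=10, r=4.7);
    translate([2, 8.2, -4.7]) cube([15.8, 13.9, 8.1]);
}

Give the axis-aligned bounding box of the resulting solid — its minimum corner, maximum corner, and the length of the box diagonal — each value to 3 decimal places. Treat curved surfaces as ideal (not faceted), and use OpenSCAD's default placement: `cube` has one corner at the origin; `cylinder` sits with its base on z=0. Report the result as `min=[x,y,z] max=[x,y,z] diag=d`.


A = translate([2, 8.2, -4.7]) cube([15.8, 13.9, 8.1]) → bbox [2,8.2,-4.7] .. [17.8,22.1,3.4]
B = cylinder(h=10, r=4.7) → bbox [-4.7,-4.7,0] .. [4.7,4.7,10]
lo = A.lo+B.lo = [2-4.7, 8.2-4.7, -4.7+0] = [-2.700,3.500,-4.700]
hi = A.hi+B.hi = [17.8+4.7, 22.1+4.7, 3.4+10] = [22.500,26.800,13.400]
diag = √(25.2²+23.3²+18.1²) = √1505.54 = 38.801

min=[-2.700,3.500,-4.700] max=[22.500,26.800,13.400] diag=38.801


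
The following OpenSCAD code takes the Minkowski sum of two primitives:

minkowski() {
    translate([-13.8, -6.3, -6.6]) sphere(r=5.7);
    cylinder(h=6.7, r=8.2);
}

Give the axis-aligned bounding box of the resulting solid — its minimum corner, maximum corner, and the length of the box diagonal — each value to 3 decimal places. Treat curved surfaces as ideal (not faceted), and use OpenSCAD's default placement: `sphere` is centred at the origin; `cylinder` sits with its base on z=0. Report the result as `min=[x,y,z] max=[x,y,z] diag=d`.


min=[-27.700,-20.200,-12.300] max=[0.100,7.600,5.800] diag=43.282

A = translate([-13.8, -6.3, -6.6]) sphere(r=5.7) → bbox [-19.5,-12,-12.3] .. [-8.1,-0.6,-0.9]
B = cylinder(h=6.7, r=8.2) → bbox [-8.2,-8.2,0] .. [8.2,8.2,6.7]
lo = A.lo+B.lo = [-19.5-8.2, -12-8.2, -12.3+0] = [-27.700,-20.200,-12.300]
hi = A.hi+B.hi = [-8.1+8.2, -0.6+8.2, -0.9+6.7] = [0.100,7.600,5.800]
diag = √(27.8²+27.8²+18.1²) = √1873.29 = 43.282


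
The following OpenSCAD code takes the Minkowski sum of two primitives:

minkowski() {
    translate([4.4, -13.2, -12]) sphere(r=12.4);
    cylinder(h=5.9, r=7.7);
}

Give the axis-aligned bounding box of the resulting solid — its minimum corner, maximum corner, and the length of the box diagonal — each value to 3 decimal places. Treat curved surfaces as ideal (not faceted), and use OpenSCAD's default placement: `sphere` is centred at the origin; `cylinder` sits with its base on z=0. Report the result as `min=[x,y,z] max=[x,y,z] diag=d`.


min=[-15.700,-33.300,-24.400] max=[24.500,6.900,6.300] diag=64.611

A = translate([4.4, -13.2, -12]) sphere(r=12.4) → bbox [-8,-25.6,-24.4] .. [16.8,-0.8,0.4]
B = cylinder(h=5.9, r=7.7) → bbox [-7.7,-7.7,0] .. [7.7,7.7,5.9]
lo = A.lo+B.lo = [-8-7.7, -25.6-7.7, -24.4+0] = [-15.700,-33.300,-24.400]
hi = A.hi+B.hi = [16.8+7.7, -0.8+7.7, 0.4+5.9] = [24.500,6.900,6.300]
diag = √(40.2²+40.2²+30.7²) = √4174.57 = 64.611


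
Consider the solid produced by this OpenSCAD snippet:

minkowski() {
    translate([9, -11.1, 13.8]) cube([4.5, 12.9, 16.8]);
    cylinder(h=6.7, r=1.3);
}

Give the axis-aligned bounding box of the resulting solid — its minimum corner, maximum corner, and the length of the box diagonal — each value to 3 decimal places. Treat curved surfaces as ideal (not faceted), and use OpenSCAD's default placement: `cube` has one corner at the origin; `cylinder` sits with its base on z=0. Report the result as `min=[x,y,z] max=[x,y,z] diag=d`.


min=[7.700,-12.400,13.800] max=[14.800,3.100,37.300] diag=29.033

A = translate([9, -11.1, 13.8]) cube([4.5, 12.9, 16.8]) → bbox [9,-11.1,13.8] .. [13.5,1.8,30.6]
B = cylinder(h=6.7, r=1.3) → bbox [-1.3,-1.3,0] .. [1.3,1.3,6.7]
lo = A.lo+B.lo = [9-1.3, -11.1-1.3, 13.8+0] = [7.700,-12.400,13.800]
hi = A.hi+B.hi = [13.5+1.3, 1.8+1.3, 30.6+6.7] = [14.800,3.100,37.300]
diag = √(7.1²+15.5²+23.5²) = √842.91 = 29.033


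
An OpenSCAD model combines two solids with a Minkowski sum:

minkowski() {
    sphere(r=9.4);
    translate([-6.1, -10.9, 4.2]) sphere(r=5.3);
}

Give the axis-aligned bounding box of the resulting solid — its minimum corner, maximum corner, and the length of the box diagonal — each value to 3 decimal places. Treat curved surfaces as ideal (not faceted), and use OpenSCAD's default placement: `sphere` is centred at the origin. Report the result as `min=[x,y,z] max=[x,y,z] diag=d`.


min=[-20.800,-25.600,-10.500] max=[8.600,3.800,18.900] diag=50.922

A = translate([-6.1, -10.9, 4.2]) sphere(r=5.3) → bbox [-11.4,-16.2,-1.1] .. [-0.8,-5.6,9.5]
B = sphere(r=9.4) → bbox [-9.4,-9.4,-9.4] .. [9.4,9.4,9.4]
lo = A.lo+B.lo = [-11.4-9.4, -16.2-9.4, -1.1-9.4] = [-20.800,-25.600,-10.500]
hi = A.hi+B.hi = [-0.8+9.4, -5.6+9.4, 9.5+9.4] = [8.600,3.800,18.900]
diag = √(29.4²+29.4²+29.4²) = √2593.08 = 50.922


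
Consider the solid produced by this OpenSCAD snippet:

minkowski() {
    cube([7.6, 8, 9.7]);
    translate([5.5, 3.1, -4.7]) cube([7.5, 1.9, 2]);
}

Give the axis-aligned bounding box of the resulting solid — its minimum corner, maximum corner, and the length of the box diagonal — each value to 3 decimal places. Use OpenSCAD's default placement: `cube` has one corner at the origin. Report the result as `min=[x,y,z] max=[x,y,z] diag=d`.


A = translate([5.5, 3.1, -4.7]) cube([7.5, 1.9, 2]) → bbox [5.5,3.1,-4.7] .. [13,5,-2.7]
B = cube([7.6, 8, 9.7]) → bbox [0,0,0] .. [7.6,8,9.7]
lo = A.lo+B.lo = [5.5+0, 3.1+0, -4.7+0] = [5.500,3.100,-4.700]
hi = A.hi+B.hi = [13+7.6, 5+8, -2.7+9.7] = [20.600,13.000,7.000]
diag = √(15.1²+9.9²+11.7²) = √462.91 = 21.515

min=[5.500,3.100,-4.700] max=[20.600,13.000,7.000] diag=21.515


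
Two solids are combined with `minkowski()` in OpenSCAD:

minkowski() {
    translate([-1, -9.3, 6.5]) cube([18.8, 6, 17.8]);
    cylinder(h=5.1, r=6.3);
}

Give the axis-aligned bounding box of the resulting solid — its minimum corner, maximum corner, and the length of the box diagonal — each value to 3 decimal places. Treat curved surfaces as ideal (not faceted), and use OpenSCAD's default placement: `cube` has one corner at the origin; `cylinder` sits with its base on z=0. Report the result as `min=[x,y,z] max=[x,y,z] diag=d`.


A = translate([-1, -9.3, 6.5]) cube([18.8, 6, 17.8]) → bbox [-1,-9.3,6.5] .. [17.8,-3.3,24.3]
B = cylinder(h=5.1, r=6.3) → bbox [-6.3,-6.3,0] .. [6.3,6.3,5.1]
lo = A.lo+B.lo = [-1-6.3, -9.3-6.3, 6.5+0] = [-7.300,-15.600,6.500]
hi = A.hi+B.hi = [17.8+6.3, -3.3+6.3, 24.3+5.1] = [24.100,3.000,29.400]
diag = √(31.4²+18.6²+22.9²) = √1856.33 = 43.085

min=[-7.300,-15.600,6.500] max=[24.100,3.000,29.400] diag=43.085


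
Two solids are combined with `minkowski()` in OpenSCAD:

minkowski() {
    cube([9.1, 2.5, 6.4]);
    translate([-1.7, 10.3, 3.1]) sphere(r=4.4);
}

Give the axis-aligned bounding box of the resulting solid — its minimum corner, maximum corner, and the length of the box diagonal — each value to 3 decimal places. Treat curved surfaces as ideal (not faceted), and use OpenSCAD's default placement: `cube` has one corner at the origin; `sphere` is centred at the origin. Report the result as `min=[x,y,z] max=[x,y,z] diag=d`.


A = translate([-1.7, 10.3, 3.1]) sphere(r=4.4) → bbox [-6.1,5.9,-1.3] .. [2.7,14.7,7.5]
B = cube([9.1, 2.5, 6.4]) → bbox [0,0,0] .. [9.1,2.5,6.4]
lo = A.lo+B.lo = [-6.1+0, 5.9+0, -1.3+0] = [-6.100,5.900,-1.300]
hi = A.hi+B.hi = [2.7+9.1, 14.7+2.5, 7.5+6.4] = [11.800,17.200,13.900]
diag = √(17.9²+11.3²+15.2²) = √679.14 = 26.060

min=[-6.100,5.900,-1.300] max=[11.800,17.200,13.900] diag=26.060


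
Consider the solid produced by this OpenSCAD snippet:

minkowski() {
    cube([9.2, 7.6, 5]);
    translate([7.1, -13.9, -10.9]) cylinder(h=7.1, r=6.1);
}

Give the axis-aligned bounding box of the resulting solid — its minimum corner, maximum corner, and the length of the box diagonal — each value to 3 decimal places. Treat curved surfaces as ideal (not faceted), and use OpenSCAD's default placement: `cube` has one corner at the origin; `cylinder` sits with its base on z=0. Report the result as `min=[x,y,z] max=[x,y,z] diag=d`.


A = translate([7.1, -13.9, -10.9]) cylinder(h=7.1, r=6.1) → bbox [1,-20,-10.9] .. [13.2,-7.8,-3.8]
B = cube([9.2, 7.6, 5]) → bbox [0,0,0] .. [9.2,7.6,5]
lo = A.lo+B.lo = [1+0, -20+0, -10.9+0] = [1.000,-20.000,-10.900]
hi = A.hi+B.hi = [13.2+9.2, -7.8+7.6, -3.8+5] = [22.400,-0.200,1.200]
diag = √(21.4²+19.8²+12.1²) = √996.41 = 31.566

min=[1.000,-20.000,-10.900] max=[22.400,-0.200,1.200] diag=31.566


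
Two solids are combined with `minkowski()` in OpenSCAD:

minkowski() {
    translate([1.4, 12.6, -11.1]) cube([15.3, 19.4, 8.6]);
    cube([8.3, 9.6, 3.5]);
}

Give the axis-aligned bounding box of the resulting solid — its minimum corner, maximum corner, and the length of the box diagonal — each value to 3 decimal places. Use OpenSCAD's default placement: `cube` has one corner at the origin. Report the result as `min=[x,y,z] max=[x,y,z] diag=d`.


min=[1.400,12.600,-11.100] max=[25.000,41.600,1.000] diag=39.298

A = translate([1.4, 12.6, -11.1]) cube([15.3, 19.4, 8.6]) → bbox [1.4,12.6,-11.1] .. [16.7,32,-2.5]
B = cube([8.3, 9.6, 3.5]) → bbox [0,0,0] .. [8.3,9.6,3.5]
lo = A.lo+B.lo = [1.4+0, 12.6+0, -11.1+0] = [1.400,12.600,-11.100]
hi = A.hi+B.hi = [16.7+8.3, 32+9.6, -2.5+3.5] = [25.000,41.600,1.000]
diag = √(23.6²+29²+12.1²) = √1544.37 = 39.298


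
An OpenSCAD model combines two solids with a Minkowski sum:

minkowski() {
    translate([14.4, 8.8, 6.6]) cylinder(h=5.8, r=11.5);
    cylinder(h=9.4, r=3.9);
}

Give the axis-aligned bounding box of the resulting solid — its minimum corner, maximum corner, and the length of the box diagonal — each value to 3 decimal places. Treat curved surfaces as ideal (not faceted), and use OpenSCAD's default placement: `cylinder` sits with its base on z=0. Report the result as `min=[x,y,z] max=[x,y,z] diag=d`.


min=[-1.000,-6.600,6.600] max=[29.800,24.200,21.800] diag=46.134

A = translate([14.4, 8.8, 6.6]) cylinder(h=5.8, r=11.5) → bbox [2.9,-2.7,6.6] .. [25.9,20.3,12.4]
B = cylinder(h=9.4, r=3.9) → bbox [-3.9,-3.9,0] .. [3.9,3.9,9.4]
lo = A.lo+B.lo = [2.9-3.9, -2.7-3.9, 6.6+0] = [-1.000,-6.600,6.600]
hi = A.hi+B.hi = [25.9+3.9, 20.3+3.9, 12.4+9.4] = [29.800,24.200,21.800]
diag = √(30.8²+30.8²+15.2²) = √2128.32 = 46.134


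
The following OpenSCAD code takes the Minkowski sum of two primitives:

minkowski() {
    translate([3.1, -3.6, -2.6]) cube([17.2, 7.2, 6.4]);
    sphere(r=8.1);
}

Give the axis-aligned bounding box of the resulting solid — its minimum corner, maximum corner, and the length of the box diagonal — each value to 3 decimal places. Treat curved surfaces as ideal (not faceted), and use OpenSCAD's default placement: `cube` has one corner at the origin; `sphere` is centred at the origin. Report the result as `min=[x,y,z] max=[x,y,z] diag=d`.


A = translate([3.1, -3.6, -2.6]) cube([17.2, 7.2, 6.4]) → bbox [3.1,-3.6,-2.6] .. [20.3,3.6,3.8]
B = sphere(r=8.1) → bbox [-8.1,-8.1,-8.1] .. [8.1,8.1,8.1]
lo = A.lo+B.lo = [3.1-8.1, -3.6-8.1, -2.6-8.1] = [-5.000,-11.700,-10.700]
hi = A.hi+B.hi = [20.3+8.1, 3.6+8.1, 3.8+8.1] = [28.400,11.700,11.900]
diag = √(33.4²+23.4²+22.6²) = √2173.88 = 46.625

min=[-5.000,-11.700,-10.700] max=[28.400,11.700,11.900] diag=46.625
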